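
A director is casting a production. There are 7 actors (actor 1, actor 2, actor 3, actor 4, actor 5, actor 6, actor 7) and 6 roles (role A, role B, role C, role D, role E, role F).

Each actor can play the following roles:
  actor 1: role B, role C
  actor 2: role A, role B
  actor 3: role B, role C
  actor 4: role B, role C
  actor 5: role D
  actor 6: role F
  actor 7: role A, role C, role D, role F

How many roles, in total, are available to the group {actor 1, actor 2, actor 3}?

3

The union of neighbours of {actor 1, actor 2, actor 3} is {role A, role B, role C}, which has 3 elements.
Since |N(S)| = 3 ≥ |S| = 3, Hall's condition holds for this subset.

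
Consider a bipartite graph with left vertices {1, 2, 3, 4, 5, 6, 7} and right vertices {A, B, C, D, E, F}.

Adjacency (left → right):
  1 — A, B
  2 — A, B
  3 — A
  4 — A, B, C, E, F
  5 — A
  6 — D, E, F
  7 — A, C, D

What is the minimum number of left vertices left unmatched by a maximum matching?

A valid assignment of size 5: 1→A, 2→B, 4→F, 6→E, 7→C.
The set {1, 2, 3, 5} has only 2 neighbours ({A, B}), so by Hall's theorem at most 5 of the 7 left vertices can be matched.
That matches 5 of the 7, leaving 2 unmatched; no matching can do better.

2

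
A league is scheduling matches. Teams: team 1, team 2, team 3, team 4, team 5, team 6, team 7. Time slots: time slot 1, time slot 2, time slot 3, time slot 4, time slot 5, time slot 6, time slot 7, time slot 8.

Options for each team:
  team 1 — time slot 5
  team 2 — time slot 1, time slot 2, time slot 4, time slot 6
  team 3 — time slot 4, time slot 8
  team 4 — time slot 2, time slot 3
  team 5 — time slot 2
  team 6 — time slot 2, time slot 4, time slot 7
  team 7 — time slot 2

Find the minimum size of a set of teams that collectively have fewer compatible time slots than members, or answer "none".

2

Take S = {team 5, team 7}. Its neighbourhood is {time slot 2}, so |N(S)| = 1 < |S| = 2.
No single vertex violates Hall's condition since each has at least one neighbour, so 2 is the minimum.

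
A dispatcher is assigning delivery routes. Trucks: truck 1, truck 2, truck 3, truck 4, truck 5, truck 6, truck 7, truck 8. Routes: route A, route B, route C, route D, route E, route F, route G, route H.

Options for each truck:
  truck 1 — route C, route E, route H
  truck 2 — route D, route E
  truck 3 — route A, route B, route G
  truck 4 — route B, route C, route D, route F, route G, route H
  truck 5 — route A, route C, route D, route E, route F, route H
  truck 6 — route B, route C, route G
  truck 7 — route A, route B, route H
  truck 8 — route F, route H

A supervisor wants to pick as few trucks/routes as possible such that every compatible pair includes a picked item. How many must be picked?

The 8 edges truck 1–route C, truck 2–route E, truck 3–route A, truck 4–route D, truck 5–route H, truck 6–route G, truck 7–route B, truck 8–route F form a matching, so any vertex cover needs at least 8 vertices (one per matched edge).
Conversely {truck 1, truck 2, truck 3, truck 4, truck 5, truck 6, truck 7, truck 8} meets every edge and has exactly 8 vertices, so 8 is optimal.

8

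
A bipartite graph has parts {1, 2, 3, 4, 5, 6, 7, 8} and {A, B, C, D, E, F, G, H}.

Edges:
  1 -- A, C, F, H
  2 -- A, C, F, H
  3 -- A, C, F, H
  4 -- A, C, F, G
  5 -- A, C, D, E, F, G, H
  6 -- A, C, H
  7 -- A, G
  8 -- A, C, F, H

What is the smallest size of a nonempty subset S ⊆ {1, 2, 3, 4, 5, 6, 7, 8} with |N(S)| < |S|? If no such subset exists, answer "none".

Take S = {1, 2, 3, 6, 8}. Its neighbourhood is {A, C, F, H}, so |N(S)| = 4 < |S| = 5.
Every subset of size less than 5 has at least as many neighbours as members, so 5 is the minimum.

5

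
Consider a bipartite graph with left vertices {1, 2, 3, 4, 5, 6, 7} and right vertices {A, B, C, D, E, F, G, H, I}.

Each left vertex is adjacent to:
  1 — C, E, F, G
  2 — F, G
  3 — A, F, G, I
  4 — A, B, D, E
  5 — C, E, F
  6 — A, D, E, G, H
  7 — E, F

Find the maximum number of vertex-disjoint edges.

One maximum matching: 1→G, 2→F, 3→I, 4→B, 5→C, 6→A, 7→E.
This saturates every left vertex, so 7 is the maximum.

7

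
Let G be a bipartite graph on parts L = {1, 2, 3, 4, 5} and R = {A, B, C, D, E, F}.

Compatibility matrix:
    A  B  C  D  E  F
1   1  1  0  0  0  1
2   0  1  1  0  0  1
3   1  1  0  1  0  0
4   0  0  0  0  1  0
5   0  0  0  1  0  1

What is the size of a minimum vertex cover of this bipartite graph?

{1, 2, 3, 4, 5} is a vertex cover of size 5: every edge has an endpoint in this set.
No smaller cover exists because 1–A, 2–B, 3–D, 4–E, 5–F is a matching of size 5, and a cover must include an endpoint of each of these disjoint edges (König's theorem).

5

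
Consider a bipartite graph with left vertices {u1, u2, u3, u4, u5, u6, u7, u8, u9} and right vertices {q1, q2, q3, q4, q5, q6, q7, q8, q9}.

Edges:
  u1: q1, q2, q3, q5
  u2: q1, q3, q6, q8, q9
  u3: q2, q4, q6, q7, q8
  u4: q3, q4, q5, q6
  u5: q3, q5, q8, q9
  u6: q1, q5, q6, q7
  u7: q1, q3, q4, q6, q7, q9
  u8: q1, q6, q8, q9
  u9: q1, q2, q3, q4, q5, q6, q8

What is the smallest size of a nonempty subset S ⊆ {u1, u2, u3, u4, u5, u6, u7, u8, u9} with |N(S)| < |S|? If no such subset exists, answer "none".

none

A matching saturating every left vertex exists, for instance u1→q3, u2→q6, u3→q2, u4→q5, u5→q8, u6→q7, u7→q9, u8→q1, u9→q4.
By Hall's marriage theorem, this means |N(S)| ≥ |S| for every subset S, so no violating subset exists.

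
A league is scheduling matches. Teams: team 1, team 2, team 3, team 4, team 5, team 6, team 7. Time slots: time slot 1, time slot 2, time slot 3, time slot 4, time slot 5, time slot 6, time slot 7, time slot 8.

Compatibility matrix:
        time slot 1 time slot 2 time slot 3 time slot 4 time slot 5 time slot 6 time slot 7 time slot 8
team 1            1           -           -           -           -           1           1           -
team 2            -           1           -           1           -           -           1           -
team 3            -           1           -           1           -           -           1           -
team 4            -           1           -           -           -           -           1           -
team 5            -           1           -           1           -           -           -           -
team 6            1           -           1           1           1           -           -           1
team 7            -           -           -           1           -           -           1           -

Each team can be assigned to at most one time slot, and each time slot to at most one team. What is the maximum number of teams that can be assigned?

A valid assignment of size 5: team 1→time slot 6, team 2→time slot 4, team 3→time slot 7, team 4→time slot 2, team 6→time slot 8.
The set {team 2, team 3, team 4, team 5, team 7} has only 3 neighbours ({time slot 2, time slot 4, time slot 7}), so by Hall's theorem at most 5 of the 7 teams can be matched.

5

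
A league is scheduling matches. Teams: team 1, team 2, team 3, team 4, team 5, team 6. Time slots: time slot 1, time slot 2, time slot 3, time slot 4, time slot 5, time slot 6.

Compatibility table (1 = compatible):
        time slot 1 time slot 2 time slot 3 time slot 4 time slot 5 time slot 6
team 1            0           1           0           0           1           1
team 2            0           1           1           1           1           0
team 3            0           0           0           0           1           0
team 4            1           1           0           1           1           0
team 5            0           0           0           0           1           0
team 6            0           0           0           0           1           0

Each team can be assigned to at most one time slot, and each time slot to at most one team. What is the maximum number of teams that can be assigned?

For example, pair team 1→time slot 6, team 2→time slot 2, team 3→time slot 5, team 4→time slot 4.
The set {team 3, team 5, team 6} has only 1 neighbour ({time slot 5}), so by Hall's theorem at most 4 of the 6 teams can be matched.

4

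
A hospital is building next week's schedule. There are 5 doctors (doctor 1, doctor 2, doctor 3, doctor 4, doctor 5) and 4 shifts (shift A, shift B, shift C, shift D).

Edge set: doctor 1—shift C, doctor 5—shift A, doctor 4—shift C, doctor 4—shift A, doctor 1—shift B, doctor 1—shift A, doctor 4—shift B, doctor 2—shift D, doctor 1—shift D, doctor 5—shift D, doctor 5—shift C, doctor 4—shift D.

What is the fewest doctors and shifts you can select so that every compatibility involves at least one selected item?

4

The 4 edges doctor 1–shift C, doctor 2–shift D, doctor 4–shift B, doctor 5–shift A form a matching, so any vertex cover needs at least 4 vertices (one per matched edge).
Conversely {doctor 1, doctor 2, doctor 4, doctor 5} meets every edge and has exactly 4 vertices, so 4 is optimal.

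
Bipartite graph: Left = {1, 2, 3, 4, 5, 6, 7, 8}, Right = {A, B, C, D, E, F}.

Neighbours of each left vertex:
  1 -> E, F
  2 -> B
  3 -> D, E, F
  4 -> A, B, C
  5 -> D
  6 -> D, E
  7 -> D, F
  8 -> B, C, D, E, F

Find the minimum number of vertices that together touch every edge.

A maximum matching has 6 edges (e.g. 1–F, 2–B, 3–E, 4–A, 5–D, 8–C).
By König's theorem the minimum vertex cover has the same size. One such cover is {2, 4, 8, D, E, F}.

6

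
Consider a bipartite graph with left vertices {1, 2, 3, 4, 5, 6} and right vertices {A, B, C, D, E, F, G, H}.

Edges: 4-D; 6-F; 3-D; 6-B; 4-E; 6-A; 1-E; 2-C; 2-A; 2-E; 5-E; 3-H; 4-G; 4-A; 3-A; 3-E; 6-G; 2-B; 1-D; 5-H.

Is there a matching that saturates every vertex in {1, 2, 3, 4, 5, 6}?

Yes

A valid assignment of size 6: 1→D, 2→E, 3→A, 4→G, 5→H, 6→B.
All 6 left vertices are covered.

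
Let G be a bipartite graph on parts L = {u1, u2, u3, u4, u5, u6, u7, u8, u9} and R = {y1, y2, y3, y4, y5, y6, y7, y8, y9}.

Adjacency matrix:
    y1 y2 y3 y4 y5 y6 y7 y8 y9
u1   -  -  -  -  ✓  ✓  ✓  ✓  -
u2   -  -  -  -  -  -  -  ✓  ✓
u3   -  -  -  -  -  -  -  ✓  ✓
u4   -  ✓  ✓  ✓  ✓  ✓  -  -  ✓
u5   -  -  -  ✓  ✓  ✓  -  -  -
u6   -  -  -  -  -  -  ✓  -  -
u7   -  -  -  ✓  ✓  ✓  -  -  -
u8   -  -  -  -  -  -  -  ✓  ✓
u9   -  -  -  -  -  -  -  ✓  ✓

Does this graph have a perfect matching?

No

The set {u2, u3, u8, u9} has only 2 neighbours ({y8, y9}), so by Hall's theorem at most 7 of the 9 left vertices can be matched.
Hence no matching covers every left vertex.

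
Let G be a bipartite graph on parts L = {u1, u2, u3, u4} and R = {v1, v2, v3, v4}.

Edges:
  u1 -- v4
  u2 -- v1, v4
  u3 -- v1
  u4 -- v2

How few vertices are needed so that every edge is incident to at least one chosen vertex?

{u4, v1, v4} is a vertex cover of size 3: every edge has an endpoint in this set.
No smaller cover exists because u1–v4, u2–v1, u4–v2 is a matching of size 3, and a cover must include an endpoint of each of these disjoint edges (König's theorem).

3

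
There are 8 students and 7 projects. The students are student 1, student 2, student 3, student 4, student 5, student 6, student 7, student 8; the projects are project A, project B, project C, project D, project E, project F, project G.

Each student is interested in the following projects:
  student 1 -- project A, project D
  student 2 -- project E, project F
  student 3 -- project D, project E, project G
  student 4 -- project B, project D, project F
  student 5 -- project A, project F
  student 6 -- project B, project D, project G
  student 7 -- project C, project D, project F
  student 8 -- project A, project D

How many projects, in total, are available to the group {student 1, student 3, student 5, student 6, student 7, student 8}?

The union of neighbours of {student 1, student 3, student 5, student 6, student 7, student 8} is {project A, project B, project C, project D, project E, project F, project G}, which has 7 elements.
Since |N(S)| = 7 ≥ |S| = 6, Hall's condition holds for this subset.

7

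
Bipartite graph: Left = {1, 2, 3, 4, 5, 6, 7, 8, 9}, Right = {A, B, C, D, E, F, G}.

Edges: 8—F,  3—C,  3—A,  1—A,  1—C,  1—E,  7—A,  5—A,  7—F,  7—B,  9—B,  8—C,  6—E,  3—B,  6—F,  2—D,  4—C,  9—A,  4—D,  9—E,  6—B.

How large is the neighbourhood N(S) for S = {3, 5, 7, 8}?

The union of neighbours of {3, 5, 7, 8} is {A, B, C, F}, which has 4 elements.
Since |N(S)| = 4 ≥ |S| = 4, Hall's condition holds for this subset.

4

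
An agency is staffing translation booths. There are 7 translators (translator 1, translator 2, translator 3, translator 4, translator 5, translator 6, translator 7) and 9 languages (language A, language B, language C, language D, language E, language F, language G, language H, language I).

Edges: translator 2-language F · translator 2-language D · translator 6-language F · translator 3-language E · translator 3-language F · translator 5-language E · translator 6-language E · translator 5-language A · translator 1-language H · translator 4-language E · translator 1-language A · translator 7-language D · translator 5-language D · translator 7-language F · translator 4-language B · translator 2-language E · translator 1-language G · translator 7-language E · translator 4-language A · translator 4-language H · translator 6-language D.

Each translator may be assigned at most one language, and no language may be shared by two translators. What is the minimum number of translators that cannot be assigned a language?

For example, pair translator 1–language H, translator 2–language D, translator 3–language E, translator 4–language B, translator 5–language A, translator 6–language F.
The set {translator 2, translator 3, translator 6, translator 7} has only 3 neighbours ({language D, language E, language F}), so by Hall's theorem at most 6 of the 7 translators can be matched.
That matches 6 of the 7, leaving 1 unmatched; no matching can do better.

1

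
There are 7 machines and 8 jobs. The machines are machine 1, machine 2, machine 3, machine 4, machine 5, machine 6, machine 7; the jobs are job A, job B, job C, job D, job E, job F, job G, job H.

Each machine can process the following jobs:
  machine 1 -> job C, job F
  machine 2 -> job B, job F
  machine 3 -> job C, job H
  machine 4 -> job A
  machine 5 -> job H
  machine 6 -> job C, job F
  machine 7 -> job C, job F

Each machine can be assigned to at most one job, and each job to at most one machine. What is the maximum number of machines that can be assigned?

5

A valid assignment of size 5: machine 1→job F, machine 2→job B, machine 3→job C, machine 4→job A, machine 5→job H.
The set {machine 1, machine 3, machine 5, machine 6, machine 7} has only 3 neighbours ({job C, job F, job H}), so by Hall's theorem at most 5 of the 7 machines can be matched.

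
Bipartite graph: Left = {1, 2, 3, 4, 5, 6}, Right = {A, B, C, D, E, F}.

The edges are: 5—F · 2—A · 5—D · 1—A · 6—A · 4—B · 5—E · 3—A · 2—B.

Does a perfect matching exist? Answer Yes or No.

No

The set {1, 2, 3, 4, 6} has only 2 neighbours ({A, B}), so by Hall's theorem at most 3 of the 6 left vertices can be matched.
Hence no matching covers every left vertex.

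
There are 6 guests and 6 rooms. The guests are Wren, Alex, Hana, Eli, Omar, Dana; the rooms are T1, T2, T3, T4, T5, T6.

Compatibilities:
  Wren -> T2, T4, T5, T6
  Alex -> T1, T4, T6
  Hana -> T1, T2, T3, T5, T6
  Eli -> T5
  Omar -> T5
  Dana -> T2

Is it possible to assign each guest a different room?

The set {Eli, Omar} has only 1 neighbour ({T5}), so by Hall's theorem at most 5 of the 6 guests can be matched.
Hence no matching covers every guest.

No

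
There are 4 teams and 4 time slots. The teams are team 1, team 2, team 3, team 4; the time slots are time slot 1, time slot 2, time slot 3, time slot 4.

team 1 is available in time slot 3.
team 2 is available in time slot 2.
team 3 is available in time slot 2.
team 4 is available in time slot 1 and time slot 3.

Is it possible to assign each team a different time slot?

The set {team 2, team 3} has only 1 neighbour ({time slot 2}), so by Hall's theorem at most 3 of the 4 teams can be matched.
Hence no matching covers every team.

No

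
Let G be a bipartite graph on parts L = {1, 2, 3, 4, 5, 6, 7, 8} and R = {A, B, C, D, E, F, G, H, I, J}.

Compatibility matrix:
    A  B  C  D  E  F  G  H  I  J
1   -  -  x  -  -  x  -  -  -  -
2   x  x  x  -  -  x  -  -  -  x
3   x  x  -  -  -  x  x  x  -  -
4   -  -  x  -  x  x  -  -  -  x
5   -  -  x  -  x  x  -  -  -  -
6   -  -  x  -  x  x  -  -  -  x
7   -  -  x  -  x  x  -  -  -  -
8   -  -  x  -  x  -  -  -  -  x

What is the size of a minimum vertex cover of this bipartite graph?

The 6 edges 1–F, 2–A, 3–G, 4–J, 5–C, 6–E form a matching, so any vertex cover needs at least 6 vertices (one per matched edge).
Conversely {2, 3, C, E, F, J} meets every edge and has exactly 6 vertices, so 6 is optimal.

6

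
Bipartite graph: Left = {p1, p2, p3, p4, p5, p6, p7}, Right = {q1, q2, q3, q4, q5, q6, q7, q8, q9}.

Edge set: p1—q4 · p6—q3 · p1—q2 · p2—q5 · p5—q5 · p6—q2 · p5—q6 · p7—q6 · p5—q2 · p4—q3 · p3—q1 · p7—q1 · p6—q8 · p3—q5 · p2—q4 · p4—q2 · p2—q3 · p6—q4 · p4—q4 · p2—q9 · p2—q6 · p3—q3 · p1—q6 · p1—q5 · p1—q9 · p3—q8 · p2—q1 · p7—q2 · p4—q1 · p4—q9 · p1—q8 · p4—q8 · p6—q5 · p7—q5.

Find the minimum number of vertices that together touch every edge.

The 7 edges p1–q4, p2–q9, p3–q5, p4–q1, p5–q2, p6–q8, p7–q6 form a matching, so any vertex cover needs at least 7 vertices (one per matched edge).
Conversely {p1, p2, p3, p4, p5, p6, p7} meets every edge and has exactly 7 vertices, so 7 is optimal.

7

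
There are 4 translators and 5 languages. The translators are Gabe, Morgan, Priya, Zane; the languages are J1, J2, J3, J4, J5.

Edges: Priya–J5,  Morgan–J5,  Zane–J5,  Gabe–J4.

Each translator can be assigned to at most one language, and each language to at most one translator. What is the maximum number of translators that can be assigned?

2

One maximum matching: Gabe–J4, Morgan–J5.
The set {Morgan, Priya, Zane} has only 1 neighbour ({J5}), so by Hall's theorem at most 2 of the 4 translators can be matched.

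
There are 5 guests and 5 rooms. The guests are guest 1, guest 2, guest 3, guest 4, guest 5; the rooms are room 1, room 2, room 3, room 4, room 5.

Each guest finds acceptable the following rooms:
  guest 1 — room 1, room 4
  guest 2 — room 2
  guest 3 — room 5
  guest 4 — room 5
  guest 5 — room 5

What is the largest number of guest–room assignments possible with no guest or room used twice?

For example, pair guest 1→room 4, guest 2→room 2, guest 3→room 5.
The set {guest 3, guest 4, guest 5} has only 1 neighbour ({room 5}), so by Hall's theorem at most 3 of the 5 guests can be matched.

3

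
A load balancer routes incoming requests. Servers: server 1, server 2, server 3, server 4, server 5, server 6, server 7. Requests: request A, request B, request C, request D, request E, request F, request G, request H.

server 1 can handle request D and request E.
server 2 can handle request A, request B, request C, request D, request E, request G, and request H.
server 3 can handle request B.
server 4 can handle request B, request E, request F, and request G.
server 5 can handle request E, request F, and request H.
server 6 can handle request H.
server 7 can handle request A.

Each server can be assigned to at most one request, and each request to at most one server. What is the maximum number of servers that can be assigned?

7

One maximum matching: server 1–request D, server 2–request E, server 3–request B, server 4–request G, server 5–request F, server 6–request H, server 7–request A.
This saturates every server, so 7 is the maximum.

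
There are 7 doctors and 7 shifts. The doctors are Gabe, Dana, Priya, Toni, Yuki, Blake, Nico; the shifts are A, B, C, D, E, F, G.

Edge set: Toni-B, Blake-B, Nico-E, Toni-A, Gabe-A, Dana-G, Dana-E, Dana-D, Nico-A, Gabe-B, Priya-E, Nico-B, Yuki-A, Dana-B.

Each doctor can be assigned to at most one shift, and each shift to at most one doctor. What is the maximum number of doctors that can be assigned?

4

A valid assignment of size 4: Gabe–A, Dana–D, Priya–E, Toni–B.
The set {Gabe, Priya, Toni, Yuki, Blake, Nico} has only 3 neighbours ({A, B, E}), so by Hall's theorem at most 4 of the 7 doctors can be matched.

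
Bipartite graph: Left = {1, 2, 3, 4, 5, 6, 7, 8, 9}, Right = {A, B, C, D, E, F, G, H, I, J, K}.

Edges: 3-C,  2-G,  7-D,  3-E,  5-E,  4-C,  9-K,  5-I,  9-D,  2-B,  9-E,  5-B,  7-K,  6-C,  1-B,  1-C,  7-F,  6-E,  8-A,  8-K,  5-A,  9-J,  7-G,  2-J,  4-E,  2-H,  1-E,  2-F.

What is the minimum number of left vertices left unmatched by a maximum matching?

A valid assignment of size 8: 1→B, 2→G, 3→C, 4→E, 5→I, 7→F, 8→K, 9→J.
The set {3, 4, 6} has only 2 neighbours ({C, E}), so by Hall's theorem at most 8 of the 9 left vertices can be matched.
That matches 8 of the 9, leaving 1 unmatched; no matching can do better.

1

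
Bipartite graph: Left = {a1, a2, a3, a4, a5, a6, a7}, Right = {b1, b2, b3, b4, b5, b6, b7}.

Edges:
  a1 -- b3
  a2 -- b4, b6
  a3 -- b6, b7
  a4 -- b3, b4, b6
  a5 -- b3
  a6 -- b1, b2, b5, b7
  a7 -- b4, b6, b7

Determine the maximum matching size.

5

For example, pair a1–b3, a2–b4, a3–b7, a4–b6, a6–b5.
The set {a1, a2, a3, a4, a5, a7} has only 4 neighbours ({b3, b4, b6, b7}), so by Hall's theorem at most 5 of the 7 left vertices can be matched.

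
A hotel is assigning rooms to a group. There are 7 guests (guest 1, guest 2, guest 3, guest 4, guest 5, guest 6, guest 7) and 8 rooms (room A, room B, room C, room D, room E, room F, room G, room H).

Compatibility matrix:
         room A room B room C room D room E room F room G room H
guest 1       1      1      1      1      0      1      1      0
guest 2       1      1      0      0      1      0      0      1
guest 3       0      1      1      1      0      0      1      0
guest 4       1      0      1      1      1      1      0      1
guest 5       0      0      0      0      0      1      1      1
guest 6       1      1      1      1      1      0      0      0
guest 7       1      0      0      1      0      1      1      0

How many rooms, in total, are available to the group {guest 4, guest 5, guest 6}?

The union of neighbours of {guest 4, guest 5, guest 6} is {room A, room B, room C, room D, room E, room F, room G, room H}, which has 8 elements.
Since |N(S)| = 8 ≥ |S| = 3, Hall's condition holds for this subset.

8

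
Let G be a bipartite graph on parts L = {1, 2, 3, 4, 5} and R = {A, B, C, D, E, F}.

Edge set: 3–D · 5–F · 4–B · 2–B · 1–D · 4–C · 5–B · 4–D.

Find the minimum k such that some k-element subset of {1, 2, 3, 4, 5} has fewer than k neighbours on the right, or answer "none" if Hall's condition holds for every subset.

2

Take S = {1, 3}. Its neighbourhood is {D}, so |N(S)| = 1 < |S| = 2.
No single vertex violates Hall's condition since each has at least one neighbour, so 2 is the minimum.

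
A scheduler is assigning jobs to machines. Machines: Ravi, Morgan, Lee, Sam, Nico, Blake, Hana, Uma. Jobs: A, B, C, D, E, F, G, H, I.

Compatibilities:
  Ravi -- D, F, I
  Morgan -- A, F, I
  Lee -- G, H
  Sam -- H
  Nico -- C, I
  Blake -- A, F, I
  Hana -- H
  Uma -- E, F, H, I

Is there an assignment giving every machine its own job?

The set {Sam, Hana} has only 1 neighbour ({H}), so by Hall's theorem at most 7 of the 8 machines can be matched.
Hence no matching covers every machine.

No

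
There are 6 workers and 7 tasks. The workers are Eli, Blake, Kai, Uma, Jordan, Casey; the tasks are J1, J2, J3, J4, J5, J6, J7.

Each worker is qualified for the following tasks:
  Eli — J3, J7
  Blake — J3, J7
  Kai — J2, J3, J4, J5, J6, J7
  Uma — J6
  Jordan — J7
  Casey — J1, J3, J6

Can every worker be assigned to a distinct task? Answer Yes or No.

The set {Eli, Blake, Jordan} has only 2 neighbours ({J3, J7}), so by Hall's theorem at most 5 of the 6 workers can be matched.
Hence no matching covers every worker.

No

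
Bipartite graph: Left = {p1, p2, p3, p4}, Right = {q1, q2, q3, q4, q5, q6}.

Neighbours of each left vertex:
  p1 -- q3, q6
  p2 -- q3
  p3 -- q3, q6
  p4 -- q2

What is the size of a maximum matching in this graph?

3

For example, pair p1→q6, p2→q3, p4→q2.
The set {p1, p2, p3} has only 2 neighbours ({q3, q6}), so by Hall's theorem at most 3 of the 4 left vertices can be matched.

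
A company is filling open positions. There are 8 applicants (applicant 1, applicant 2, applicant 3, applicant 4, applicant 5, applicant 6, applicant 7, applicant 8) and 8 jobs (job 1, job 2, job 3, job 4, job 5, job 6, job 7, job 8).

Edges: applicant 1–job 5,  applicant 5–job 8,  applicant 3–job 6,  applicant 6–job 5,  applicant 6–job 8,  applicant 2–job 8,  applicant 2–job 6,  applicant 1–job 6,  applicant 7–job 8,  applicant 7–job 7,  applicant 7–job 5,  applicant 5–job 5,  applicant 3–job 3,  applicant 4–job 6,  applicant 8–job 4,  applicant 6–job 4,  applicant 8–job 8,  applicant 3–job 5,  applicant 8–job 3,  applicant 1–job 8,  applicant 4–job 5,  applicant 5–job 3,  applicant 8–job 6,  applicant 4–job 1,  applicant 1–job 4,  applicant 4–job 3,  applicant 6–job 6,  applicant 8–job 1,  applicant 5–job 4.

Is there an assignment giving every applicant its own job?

The set {applicant 1, applicant 2, applicant 3, applicant 4, applicant 5, applicant 6, applicant 8} has only 6 neighbours ({job 1, job 3, job 4, job 5, job 6, job 8}), so by Hall's theorem at most 7 of the 8 applicants can be matched.
Hence no matching covers every applicant.

No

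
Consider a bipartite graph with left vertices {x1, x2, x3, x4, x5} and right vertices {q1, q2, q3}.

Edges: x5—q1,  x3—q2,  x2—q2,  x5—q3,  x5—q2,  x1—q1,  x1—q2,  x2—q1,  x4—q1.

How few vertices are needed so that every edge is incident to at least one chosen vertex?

The 3 edges x1–q1, x2–q2, x5–q3 form a matching, so any vertex cover needs at least 3 vertices (one per matched edge).
Conversely {x5, q1, q2} meets every edge and has exactly 3 vertices, so 3 is optimal.

3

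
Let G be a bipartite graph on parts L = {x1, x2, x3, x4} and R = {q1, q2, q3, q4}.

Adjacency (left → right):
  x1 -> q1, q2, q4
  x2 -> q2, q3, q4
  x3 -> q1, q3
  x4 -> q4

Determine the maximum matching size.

4

For example, pair x1-q2, x2-q3, x3-q1, x4-q4.
This saturates every left vertex, so 4 is the maximum.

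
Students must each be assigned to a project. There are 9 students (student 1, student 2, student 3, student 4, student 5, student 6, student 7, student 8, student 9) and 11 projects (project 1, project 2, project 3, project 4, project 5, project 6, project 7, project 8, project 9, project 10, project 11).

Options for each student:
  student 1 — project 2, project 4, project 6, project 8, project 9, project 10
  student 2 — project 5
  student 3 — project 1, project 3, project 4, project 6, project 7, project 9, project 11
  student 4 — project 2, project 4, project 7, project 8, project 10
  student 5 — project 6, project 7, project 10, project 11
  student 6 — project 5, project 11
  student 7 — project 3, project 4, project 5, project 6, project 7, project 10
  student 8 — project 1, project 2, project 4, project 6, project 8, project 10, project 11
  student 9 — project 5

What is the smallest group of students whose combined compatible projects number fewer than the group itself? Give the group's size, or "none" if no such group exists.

Take S = {student 2, student 9}. Its neighbourhood is {project 5}, so |N(S)| = 1 < |S| = 2.
No single vertex violates Hall's condition since each has at least one neighbour, so 2 is the minimum.

2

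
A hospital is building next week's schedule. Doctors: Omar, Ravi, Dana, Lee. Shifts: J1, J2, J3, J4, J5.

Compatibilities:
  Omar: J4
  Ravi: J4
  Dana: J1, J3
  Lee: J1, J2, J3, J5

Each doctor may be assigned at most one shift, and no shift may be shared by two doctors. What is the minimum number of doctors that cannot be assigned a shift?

1

A valid assignment of size 3: Omar-J4, Dana-J1, Lee-J3.
The set {Omar, Ravi} has only 1 neighbour ({J4}), so by Hall's theorem at most 3 of the 4 doctors can be matched.
That matches 3 of the 4, leaving 1 unmatched; no matching can do better.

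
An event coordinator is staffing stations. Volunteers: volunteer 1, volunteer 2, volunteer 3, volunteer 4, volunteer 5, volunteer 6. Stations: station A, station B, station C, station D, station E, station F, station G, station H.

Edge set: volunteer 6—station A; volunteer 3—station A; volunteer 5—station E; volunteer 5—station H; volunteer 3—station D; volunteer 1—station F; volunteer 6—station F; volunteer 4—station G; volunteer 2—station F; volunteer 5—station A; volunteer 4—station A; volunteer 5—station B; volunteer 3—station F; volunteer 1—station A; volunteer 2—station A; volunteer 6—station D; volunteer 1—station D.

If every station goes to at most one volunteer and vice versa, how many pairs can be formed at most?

5

A valid assignment of size 5: volunteer 1-station D, volunteer 2-station F, volunteer 3-station A, volunteer 4-station G, volunteer 5-station H.
The set {volunteer 1, volunteer 2, volunteer 3, volunteer 6} has only 3 neighbours ({station A, station D, station F}), so by Hall's theorem at most 5 of the 6 volunteers can be matched.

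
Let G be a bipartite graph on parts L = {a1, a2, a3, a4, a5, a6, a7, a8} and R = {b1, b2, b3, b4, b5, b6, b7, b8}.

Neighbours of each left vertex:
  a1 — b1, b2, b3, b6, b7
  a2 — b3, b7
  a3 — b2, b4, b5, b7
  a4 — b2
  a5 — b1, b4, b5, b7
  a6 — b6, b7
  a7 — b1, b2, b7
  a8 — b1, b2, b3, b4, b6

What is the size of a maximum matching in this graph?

7

For example, pair a1-b1, a2-b3, a3-b5, a4-b2, a5-b4, a6-b6, a7-b7.
The set {a1, a2, a3, a4, a5, a6, a7, a8} has only 7 neighbours ({b1, b2, b3, b4, b5, b6, b7}), so by Hall's theorem at most 7 of the 8 left vertices can be matched.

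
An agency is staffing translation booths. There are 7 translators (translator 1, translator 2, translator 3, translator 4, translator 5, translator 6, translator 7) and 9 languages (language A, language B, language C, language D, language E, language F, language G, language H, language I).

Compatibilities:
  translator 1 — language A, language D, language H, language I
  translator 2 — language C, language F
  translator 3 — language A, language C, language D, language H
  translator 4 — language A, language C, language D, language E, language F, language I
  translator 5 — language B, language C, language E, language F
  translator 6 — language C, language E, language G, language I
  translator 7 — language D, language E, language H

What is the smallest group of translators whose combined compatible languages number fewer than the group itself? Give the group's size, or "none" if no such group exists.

A matching saturating every translator exists, for instance translator 1→language A, translator 2→language C, translator 3→language D, translator 4→language F, translator 5→language B, translator 6→language G, translator 7→language H.
By Hall's marriage theorem, this means |N(S)| ≥ |S| for every subset S, so no violating subset exists.

none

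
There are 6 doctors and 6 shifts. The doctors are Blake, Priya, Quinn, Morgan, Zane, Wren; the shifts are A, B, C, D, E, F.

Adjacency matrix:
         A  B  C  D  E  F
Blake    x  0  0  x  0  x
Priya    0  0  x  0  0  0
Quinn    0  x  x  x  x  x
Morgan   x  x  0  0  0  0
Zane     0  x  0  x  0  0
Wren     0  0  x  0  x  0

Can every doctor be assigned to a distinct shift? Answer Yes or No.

For example, pair Blake–F, Priya–C, Quinn–B, Morgan–A, Zane–D, Wren–E.
Every doctor is matched, so this is a perfect matching.

Yes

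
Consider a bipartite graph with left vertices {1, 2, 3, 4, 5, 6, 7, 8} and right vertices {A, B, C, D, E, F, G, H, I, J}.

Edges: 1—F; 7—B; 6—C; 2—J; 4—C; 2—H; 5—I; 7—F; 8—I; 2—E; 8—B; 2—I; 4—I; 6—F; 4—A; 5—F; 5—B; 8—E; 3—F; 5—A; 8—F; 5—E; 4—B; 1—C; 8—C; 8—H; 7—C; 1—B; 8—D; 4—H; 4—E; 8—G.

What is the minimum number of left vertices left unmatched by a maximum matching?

For example, pair 1-B, 2-J, 3-F, 4-E, 5-A, 6-C, 8-G.
The set {1, 3, 6, 7} has only 3 neighbours ({B, C, F}), so by Hall's theorem at most 7 of the 8 left vertices can be matched.
That matches 7 of the 8, leaving 1 unmatched; no matching can do better.

1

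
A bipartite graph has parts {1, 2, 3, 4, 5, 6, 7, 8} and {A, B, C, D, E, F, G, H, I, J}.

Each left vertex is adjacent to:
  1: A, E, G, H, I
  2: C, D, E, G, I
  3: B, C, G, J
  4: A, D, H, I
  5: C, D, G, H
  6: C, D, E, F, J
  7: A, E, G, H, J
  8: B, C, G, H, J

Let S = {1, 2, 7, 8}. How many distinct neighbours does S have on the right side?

9

The union of neighbours of {1, 2, 7, 8} is {A, B, C, D, E, G, H, I, J}, which has 9 elements.
Since |N(S)| = 9 ≥ |S| = 4, Hall's condition holds for this subset.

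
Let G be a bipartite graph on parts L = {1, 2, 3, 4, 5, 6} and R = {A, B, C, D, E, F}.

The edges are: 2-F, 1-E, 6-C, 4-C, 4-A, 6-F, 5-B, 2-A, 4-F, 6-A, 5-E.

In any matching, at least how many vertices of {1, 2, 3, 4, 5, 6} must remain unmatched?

For example, pair 1–E, 2–A, 4–C, 5–B, 6–F.
The set {3} has only 0 neighbours (∅), so by Hall's theorem at most 5 of the 6 left vertices can be matched.
That matches 5 of the 6, leaving 1 unmatched; no matching can do better.

1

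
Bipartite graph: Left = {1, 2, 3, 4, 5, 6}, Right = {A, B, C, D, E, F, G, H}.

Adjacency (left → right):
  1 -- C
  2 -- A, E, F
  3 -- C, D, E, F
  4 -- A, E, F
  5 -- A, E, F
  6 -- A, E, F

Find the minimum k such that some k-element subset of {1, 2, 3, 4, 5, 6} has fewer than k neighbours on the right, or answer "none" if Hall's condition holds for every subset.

4

Take S = {2, 4, 5, 6}. Its neighbourhood is {A, E, F}, so |N(S)| = 3 < |S| = 4.
Every subset of size less than 4 has at least as many neighbours as members, so 4 is the minimum.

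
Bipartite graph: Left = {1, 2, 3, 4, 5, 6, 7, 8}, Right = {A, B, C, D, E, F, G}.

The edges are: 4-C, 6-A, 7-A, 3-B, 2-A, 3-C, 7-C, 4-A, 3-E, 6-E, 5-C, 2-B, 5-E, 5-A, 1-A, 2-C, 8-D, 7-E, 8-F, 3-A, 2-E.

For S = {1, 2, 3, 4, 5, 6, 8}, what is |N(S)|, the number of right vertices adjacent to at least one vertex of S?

The union of neighbours of {1, 2, 3, 4, 5, 6, 8} is {A, B, C, D, E, F}, which has 6 elements.
Since |N(S)| = 6 < |S| = 7, Hall's condition fails for this subset.

6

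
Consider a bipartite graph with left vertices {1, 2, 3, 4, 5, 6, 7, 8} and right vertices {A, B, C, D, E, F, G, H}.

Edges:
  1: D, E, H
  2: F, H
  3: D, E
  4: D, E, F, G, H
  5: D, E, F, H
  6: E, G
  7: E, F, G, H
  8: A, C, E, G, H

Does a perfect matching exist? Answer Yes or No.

No

The set {1, 2, 3, 4, 5, 6, 7} has only 5 neighbours ({D, E, F, G, H}), so by Hall's theorem at most 6 of the 8 left vertices can be matched.
Hence no matching covers every left vertex.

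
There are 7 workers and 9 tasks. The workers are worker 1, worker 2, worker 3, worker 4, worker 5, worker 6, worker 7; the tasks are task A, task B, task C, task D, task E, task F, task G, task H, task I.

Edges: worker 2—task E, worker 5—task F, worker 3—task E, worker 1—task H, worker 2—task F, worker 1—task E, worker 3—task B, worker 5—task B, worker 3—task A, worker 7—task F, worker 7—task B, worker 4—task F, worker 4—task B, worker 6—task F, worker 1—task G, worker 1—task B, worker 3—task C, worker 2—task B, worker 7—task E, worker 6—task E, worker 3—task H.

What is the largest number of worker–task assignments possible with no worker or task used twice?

For example, pair worker 1-task G, worker 2-task E, worker 3-task A, worker 4-task F, worker 5-task B.
The set {worker 2, worker 4, worker 5, worker 6, worker 7} has only 3 neighbours ({task B, task E, task F}), so by Hall's theorem at most 5 of the 7 workers can be matched.

5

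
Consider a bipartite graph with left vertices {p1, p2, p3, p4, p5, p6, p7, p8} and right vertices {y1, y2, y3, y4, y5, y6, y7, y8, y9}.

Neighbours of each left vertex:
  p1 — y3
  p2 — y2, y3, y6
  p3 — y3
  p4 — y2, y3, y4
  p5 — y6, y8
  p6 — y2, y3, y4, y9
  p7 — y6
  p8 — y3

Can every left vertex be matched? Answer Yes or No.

The set {p1, p3, p8} has only 1 neighbour ({y3}), so by Hall's theorem at most 6 of the 8 left vertices can be matched.
Hence no matching covers every left vertex.

No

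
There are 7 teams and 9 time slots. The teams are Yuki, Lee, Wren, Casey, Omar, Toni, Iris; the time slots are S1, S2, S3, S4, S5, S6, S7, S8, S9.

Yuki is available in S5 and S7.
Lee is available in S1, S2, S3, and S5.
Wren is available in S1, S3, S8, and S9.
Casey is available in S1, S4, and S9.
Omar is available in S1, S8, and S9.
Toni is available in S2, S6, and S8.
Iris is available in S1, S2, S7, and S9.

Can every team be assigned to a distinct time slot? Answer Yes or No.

For example, pair Yuki–S7, Lee–S3, Wren–S1, Casey–S4, Omar–S9, Toni–S8, Iris–S2.
Every team is matched, so this matching saturates all of them.

Yes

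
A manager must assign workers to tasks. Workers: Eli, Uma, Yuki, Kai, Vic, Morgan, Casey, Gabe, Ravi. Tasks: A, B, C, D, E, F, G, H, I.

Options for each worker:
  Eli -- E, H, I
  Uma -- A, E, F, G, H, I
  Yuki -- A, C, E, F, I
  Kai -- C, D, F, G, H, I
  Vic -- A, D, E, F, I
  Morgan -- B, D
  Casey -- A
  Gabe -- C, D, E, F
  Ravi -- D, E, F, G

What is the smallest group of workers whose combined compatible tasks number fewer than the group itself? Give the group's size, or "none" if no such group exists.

A matching saturating every worker exists, for instance Eli→I, Uma→G, Yuki→F, Kai→H, Vic→D, Morgan→B, Casey→A, Gabe→C, Ravi→E.
By Hall's marriage theorem, this means |N(S)| ≥ |S| for every subset S, so no violating subset exists.

none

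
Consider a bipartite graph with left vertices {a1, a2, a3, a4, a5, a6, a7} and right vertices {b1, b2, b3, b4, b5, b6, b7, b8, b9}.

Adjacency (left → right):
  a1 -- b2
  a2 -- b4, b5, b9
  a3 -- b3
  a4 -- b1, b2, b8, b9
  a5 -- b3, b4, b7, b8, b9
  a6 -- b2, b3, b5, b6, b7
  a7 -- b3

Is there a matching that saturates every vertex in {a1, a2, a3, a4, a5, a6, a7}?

No

The set {a3, a7} has only 1 neighbour ({b3}), so by Hall's theorem at most 6 of the 7 left vertices can be matched.
Hence no matching covers every left vertex.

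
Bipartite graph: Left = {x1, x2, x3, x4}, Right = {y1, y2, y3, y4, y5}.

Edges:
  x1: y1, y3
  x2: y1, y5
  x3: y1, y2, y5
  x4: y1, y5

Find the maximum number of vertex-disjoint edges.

A valid assignment of size 4: x1-y3, x2-y5, x3-y2, x4-y1.
All 4 left vertices are matched, so no larger matching exists.

4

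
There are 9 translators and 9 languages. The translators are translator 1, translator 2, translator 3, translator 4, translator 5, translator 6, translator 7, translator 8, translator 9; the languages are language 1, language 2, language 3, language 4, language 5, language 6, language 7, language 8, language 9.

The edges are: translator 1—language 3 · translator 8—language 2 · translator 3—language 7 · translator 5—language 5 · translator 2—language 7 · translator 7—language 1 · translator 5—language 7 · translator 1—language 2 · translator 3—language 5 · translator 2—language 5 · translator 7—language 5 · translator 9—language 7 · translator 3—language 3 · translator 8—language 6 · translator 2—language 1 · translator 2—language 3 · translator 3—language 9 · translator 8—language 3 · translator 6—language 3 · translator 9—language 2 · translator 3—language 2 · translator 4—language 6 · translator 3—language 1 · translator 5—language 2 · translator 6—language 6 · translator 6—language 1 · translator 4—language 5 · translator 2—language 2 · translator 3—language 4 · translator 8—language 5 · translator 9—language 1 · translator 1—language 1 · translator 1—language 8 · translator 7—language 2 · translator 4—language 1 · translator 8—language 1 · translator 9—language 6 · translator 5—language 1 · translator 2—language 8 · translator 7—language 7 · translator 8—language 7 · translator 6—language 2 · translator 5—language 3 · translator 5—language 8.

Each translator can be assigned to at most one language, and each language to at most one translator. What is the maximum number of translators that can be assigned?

8

A valid assignment of size 8: translator 1–language 3, translator 2–language 7, translator 3–language 9, translator 4–language 5, translator 5–language 8, translator 6–language 6, translator 7–language 1, translator 8–language 2.
The set {translator 1, translator 2, translator 4, translator 5, translator 6, translator 7, translator 8, translator 9} has only 7 neighbours ({language 1, language 2, language 3, language 5, language 6, language 7, language 8}), so by Hall's theorem at most 8 of the 9 translators can be matched.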